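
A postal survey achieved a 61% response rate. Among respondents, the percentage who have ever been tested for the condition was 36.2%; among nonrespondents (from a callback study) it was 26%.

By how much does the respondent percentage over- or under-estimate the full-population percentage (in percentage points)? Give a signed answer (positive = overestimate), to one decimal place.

+4.0 percentage points

Nonresponse fraction = 1 − 0.61 = 0.39.
Bias = (nonresponse fraction) × (respondent percentage − nonrespondent percentage)
     = 0.39 × (36.2 − 26) = 0.39 × 10.2 = 3.978.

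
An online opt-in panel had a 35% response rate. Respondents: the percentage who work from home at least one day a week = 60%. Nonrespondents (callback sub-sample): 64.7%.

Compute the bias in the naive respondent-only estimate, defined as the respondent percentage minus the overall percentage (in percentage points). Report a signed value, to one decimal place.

-3.1 percentage points

Nonresponse fraction = 1 − 0.35 = 0.65.
Bias = (nonresponse fraction) × (respondent percentage − nonrespondent percentage)
     = 0.65 × (60 − 64.7) = 0.65 × -4.7 = -3.055.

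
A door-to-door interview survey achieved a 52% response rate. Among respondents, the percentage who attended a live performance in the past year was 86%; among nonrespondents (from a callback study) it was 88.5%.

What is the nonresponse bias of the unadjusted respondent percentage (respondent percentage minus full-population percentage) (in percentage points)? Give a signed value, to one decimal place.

-1.2 percentage points

Nonresponse fraction = 1 − 0.52 = 0.48.
Bias = (nonresponse fraction) × (respondent percentage − nonrespondent percentage)
     = 0.48 × (86 − 88.5) = 0.48 × -2.5 = -1.2.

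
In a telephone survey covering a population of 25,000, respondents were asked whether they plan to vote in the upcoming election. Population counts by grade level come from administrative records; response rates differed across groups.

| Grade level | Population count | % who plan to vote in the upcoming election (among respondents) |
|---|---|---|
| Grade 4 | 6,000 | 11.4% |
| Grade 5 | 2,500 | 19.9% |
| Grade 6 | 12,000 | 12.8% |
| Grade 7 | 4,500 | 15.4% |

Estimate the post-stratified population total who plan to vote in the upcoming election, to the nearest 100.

3,400

Each cell contributes its population count × the respondent rate:
  Grade 4: 6,000 × 11.4% = 684
  Grade 5: 2,500 × 19.9% = 497.5
  Grade 6: 12,000 × 12.8% = 1536
  Grade 7: 4,500 × 15.4% = 693
Estimated total = 3410.5 → 3,400.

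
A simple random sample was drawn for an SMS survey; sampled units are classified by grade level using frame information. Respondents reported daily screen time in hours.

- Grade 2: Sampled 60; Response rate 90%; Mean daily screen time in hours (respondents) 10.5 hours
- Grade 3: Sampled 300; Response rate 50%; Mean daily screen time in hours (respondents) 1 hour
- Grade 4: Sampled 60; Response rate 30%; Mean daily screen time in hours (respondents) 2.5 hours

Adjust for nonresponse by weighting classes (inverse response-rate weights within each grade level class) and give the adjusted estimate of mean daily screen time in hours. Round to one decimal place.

Weighting each respondent by the inverse class response rate inflates each class back to its sampled size, so the class weight is n_sampled:
  Grade 2: 60 × 10.5 = 630
  Grade 3: 300 × 1 = 300
  Grade 4: 60 × 2.5 = 150
Adjusted estimate = 1080 / 420 = 2.57143 → 2.6.

2.6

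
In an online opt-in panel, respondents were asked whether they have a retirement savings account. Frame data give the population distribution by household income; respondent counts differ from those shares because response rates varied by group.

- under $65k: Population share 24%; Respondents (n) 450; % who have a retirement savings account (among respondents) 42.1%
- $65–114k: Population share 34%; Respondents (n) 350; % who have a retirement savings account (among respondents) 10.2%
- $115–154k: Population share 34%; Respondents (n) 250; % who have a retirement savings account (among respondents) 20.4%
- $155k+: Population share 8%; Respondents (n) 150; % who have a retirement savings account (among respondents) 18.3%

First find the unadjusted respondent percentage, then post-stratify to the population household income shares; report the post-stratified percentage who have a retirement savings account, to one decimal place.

Naive respondent-only estimate (weights = respondent counts):
  (450/1200)×42.1 + (350/1200)×10.2 + (250/1200)×20.4 + (150/1200)×18.3 = 25.3%
Post-stratifying to population shares instead:
  0.24×42.1 + 0.34×10.2 + 0.34×20.4 + 0.08×18.3 = 21.972%

22.0%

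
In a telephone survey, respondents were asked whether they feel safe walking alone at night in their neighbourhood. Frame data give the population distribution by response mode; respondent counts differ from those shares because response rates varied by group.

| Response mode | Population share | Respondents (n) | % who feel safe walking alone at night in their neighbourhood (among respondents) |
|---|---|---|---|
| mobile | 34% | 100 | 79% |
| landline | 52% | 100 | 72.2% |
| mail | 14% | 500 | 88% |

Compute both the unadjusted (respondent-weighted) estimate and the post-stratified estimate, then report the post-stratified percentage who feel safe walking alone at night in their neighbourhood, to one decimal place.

Without adjustment, the pooled respondent share is:
  (100/700)×79 + (100/700)×72.2 + (500/700)×88 = 84.4571%
Post-stratified estimate weights by population shares:
  0.34×79 + 0.52×72.2 + 0.14×88 = 76.724%

76.7%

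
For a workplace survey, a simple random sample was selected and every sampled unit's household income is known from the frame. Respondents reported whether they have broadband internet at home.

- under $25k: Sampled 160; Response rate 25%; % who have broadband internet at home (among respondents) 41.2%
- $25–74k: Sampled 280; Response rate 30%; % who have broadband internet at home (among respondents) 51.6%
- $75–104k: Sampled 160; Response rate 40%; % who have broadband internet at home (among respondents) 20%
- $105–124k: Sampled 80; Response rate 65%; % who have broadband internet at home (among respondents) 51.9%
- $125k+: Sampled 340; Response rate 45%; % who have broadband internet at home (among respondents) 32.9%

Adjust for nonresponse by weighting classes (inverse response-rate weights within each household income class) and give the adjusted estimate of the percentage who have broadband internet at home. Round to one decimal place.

With weight = n_sampled/n_responded per class, the weighted class total is n_sampled:
  under $25k: 160 × 41.2 = 6592
  $25–74k: 280 × 51.6 = 14,448
  $75–104k: 160 × 20 = 3200
  $105–124k: 80 × 51.9 = 4152
  $125k+: 340 × 32.9 = 11,186
Adjusted estimate = 39,578 / 1,020 = 38.802 → 38.8%.

38.8%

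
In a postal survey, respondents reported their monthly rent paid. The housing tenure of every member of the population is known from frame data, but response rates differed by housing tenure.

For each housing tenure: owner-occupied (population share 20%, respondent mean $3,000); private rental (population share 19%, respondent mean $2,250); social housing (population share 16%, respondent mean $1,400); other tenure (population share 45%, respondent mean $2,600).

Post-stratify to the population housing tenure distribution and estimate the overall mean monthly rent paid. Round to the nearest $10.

$2,420

Post-stratification weights by population share, not respondent share:
  owner-occupied: 0.2 × 3000 = 600
  private rental: 0.19 × 2250 = 427.5
  social housing: 0.16 × 1400 = 224
  other tenure: 0.45 × 2600 = 1170
Post-stratified estimate = 2421.5 → $2,420.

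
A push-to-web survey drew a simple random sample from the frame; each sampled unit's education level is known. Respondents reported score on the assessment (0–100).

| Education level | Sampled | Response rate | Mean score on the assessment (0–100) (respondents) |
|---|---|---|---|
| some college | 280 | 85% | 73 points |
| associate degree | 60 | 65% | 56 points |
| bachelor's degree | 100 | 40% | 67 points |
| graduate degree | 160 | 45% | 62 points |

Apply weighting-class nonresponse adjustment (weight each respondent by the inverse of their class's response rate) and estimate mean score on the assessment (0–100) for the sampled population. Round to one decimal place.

Weighting each respondent by the inverse class response rate inflates each class back to its sampled size, so the class weight is n_sampled:
  some college: 280 × 73 = 20,440
  associate degree: 60 × 56 = 3360
  bachelor's degree: 100 × 67 = 6700
  graduate degree: 160 × 62 = 9920
Adjusted estimate = 40,420 / 600 = 67.3667 → 67.4.

67.4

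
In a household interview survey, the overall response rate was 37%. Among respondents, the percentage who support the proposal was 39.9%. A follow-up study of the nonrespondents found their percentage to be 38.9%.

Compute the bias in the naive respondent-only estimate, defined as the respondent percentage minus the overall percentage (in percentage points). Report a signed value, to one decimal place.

+0.6 percentage points

Nonresponse fraction = 1 − 0.37 = 0.63.
Bias = (nonresponse fraction) × (respondent percentage − nonrespondent percentage)
     = 0.63 × (39.9 − 38.9) = 0.63 × 1 = 0.63.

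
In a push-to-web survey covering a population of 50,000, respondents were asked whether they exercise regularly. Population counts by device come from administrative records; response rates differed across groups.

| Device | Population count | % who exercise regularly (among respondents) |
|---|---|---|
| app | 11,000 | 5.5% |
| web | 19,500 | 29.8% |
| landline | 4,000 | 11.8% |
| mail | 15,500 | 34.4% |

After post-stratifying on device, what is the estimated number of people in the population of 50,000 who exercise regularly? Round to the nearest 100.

Estimated count per cell = population count × respondent percentage:
  app: 11,000 × 5.5% = 605
  web: 19,500 × 29.8% = 5811
  landline: 4,000 × 11.8% = 472
  mail: 15,500 × 34.4% = 5332
Estimated total = 12,220 → 12,200.

12,200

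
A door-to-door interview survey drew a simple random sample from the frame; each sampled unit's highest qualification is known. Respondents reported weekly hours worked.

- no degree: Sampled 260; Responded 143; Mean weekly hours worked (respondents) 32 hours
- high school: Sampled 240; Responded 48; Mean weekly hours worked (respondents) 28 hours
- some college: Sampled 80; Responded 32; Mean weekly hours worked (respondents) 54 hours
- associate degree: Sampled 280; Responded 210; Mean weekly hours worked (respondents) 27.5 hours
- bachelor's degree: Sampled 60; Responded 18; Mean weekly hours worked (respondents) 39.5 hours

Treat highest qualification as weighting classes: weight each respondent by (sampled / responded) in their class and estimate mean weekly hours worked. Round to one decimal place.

32.0

Class response rates: no degree 143/260 = 55%, high school 48/240 = 20%, some college 32/80 = 40%, associate degree 210/280 = 75%, bachelor's degree 18/60 = 30%.
Inverse-response-rate weighting restores each class to its sampled count, so class totals weight by n_sampled:
  no degree: 260 × 32 = 8320
  high school: 240 × 28 = 6720
  some college: 80 × 54 = 4320
  associate degree: 280 × 27.5 = 7700
  bachelor's degree: 60 × 39.5 = 2370
Adjusted estimate = 29,430 / 920 = 31.9891 → 32.0.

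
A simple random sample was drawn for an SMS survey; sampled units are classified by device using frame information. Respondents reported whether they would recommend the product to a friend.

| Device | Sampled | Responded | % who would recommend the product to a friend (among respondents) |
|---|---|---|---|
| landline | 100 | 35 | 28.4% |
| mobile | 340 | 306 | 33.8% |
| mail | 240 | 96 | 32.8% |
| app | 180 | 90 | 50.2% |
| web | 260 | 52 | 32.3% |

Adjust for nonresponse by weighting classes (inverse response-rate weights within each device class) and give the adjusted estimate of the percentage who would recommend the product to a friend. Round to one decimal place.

Class response rates: landline 35/100 = 35%, mobile 306/340 = 90%, mail 96/240 = 40%, app 90/180 = 50%, web 52/260 = 20%.
Each respondent's weight = sampled/responded in their class; summing within a class gives n_sampled, so:
  landline: 100 × 28.4 = 2840
  mobile: 340 × 33.8 = 11492
  mail: 240 × 32.8 = 7872
  app: 180 × 50.2 = 9036
  web: 260 × 32.3 = 8398
Adjusted estimate = 39,638 / 1,120 = 35.3911 → 35.4%.

35.4%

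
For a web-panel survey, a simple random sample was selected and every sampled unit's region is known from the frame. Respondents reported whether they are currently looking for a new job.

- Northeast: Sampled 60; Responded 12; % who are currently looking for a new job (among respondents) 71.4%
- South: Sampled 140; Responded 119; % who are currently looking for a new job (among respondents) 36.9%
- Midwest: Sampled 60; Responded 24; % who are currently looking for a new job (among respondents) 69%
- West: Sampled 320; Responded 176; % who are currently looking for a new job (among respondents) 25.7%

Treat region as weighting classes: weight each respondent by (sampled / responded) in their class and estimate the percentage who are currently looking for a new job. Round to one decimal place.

37.6%

Class response rates: Northeast 12/60 = 20%, South 119/140 = 85%, Midwest 24/60 = 40%, West 176/320 = 55%.
Inverse-response-rate weighting restores each class to its sampled count, so class totals weight by n_sampled:
  Northeast: 60 × 71.4 = 4284
  South: 140 × 36.9 = 5166
  Midwest: 60 × 69 = 4140
  West: 320 × 25.7 = 8224
Adjusted estimate = 21,814 / 580 = 37.6103 → 37.6%.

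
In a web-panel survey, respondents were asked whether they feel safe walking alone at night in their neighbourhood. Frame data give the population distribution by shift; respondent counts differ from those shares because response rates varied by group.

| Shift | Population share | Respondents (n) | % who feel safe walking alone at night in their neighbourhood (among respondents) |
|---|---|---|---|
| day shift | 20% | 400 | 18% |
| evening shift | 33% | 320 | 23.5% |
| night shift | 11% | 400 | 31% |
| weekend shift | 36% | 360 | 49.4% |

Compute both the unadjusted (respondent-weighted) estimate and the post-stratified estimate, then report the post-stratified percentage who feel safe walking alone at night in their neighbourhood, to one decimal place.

32.5%

Without adjustment, the pooled respondent share is:
  (400/1480)×18 + (320/1480)×23.5 + (400/1480)×31 + (360/1480)×49.4 = 30.3405%
Reweighting by population shift shares:
  0.2×18 + 0.33×23.5 + 0.11×31 + 0.36×49.4 = 32.549%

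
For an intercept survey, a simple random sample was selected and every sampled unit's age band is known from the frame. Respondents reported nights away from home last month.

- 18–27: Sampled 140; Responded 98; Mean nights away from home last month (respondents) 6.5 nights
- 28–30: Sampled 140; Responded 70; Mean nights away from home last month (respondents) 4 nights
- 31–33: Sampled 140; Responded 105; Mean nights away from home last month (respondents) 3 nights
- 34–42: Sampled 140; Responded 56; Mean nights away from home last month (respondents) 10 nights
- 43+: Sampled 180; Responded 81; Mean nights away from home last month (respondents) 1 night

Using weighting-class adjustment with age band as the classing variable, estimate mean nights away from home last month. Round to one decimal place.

4.7

Response rates by class: 18–27 98/140 = 70%, 28–30 70/140 = 50%, 31–33 105/140 = 75%, 34–42 56/140 = 40%, 43+ 81/180 = 45%.
Each respondent's weight = sampled/responded in their class; summing within a class gives n_sampled, so:
  18–27: 140 × 6.5 = 910
  28–30: 140 × 4 = 560
  31–33: 140 × 3 = 420
  34–42: 140 × 10 = 1400
  43+: 180 × 1 = 180
Adjusted estimate = 3470 / 740 = 4.68919 → 4.7.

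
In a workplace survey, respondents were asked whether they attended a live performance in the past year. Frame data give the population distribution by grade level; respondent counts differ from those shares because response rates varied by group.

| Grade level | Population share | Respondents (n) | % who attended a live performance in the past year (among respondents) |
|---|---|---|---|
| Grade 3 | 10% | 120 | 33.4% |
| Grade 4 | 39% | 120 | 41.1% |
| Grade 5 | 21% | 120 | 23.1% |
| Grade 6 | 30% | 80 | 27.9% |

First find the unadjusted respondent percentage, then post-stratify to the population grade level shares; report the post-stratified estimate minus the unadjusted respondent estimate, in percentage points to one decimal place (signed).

+0.9 percentage points

Naive respondent-only estimate (weights = respondent counts):
  (120/440)×33.4 + (120/440)×41.1 + (120/440)×23.1 + (80/440)×27.9 = 31.6909%
Post-stratified estimate weights by population shares:
  0.1×33.4 + 0.39×41.1 + 0.21×23.1 + 0.3×27.9 = 32.59%
Difference = 32.59 − 31.6909 = 0.8991 pp.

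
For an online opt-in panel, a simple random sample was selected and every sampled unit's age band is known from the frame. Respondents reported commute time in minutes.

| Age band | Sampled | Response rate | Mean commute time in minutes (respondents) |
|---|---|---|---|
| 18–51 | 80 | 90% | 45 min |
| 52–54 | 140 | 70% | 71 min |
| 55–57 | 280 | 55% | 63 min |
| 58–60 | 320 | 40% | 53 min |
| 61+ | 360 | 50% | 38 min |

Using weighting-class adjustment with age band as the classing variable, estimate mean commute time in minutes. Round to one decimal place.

Weighting each respondent by the inverse class response rate inflates each class back to its sampled size, so the class weight is n_sampled:
  18–51: 80 × 45 = 3600
  52–54: 140 × 71 = 9940
  55–57: 280 × 63 = 17,640
  58–60: 320 × 53 = 16,960
  61+: 360 × 38 = 13,680
Adjusted estimate = 61,820 / 1,180 = 52.3898 → 52.4.

52.4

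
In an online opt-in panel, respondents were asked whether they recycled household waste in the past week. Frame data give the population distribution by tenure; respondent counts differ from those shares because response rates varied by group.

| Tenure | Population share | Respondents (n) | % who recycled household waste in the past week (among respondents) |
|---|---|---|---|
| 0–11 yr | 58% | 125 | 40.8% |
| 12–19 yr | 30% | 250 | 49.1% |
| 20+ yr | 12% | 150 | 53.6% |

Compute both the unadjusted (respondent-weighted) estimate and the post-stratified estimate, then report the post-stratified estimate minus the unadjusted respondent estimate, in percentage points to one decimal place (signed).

Naive respondent-only estimate (weights = respondent counts):
  (125/525)×40.8 + (250/525)×49.1 + (150/525)×53.6 = 48.4095%
Reweighting by population tenure shares:
  0.58×40.8 + 0.3×49.1 + 0.12×53.6 = 44.826%
Difference = 44.826 − 48.4095 = -3.5835 pp.

-3.6 percentage points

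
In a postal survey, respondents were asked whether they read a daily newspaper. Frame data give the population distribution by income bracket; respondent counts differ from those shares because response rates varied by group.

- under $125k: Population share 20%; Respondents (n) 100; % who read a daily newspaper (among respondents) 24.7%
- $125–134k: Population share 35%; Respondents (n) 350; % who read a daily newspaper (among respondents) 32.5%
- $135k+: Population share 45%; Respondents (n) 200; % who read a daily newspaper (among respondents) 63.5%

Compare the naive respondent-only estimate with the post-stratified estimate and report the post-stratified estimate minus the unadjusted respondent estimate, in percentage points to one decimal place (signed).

Unadjusted (pooled respondent) estimate weights by respondent counts:
  (100/650)×24.7 + (350/650)×32.5 + (200/650)×63.5 = 40.8385%
Reweighting by population income bracket shares:
  0.2×24.7 + 0.35×32.5 + 0.45×63.5 = 44.89%
Difference = 44.89 − 40.8385 = 4.0515 pp.

+4.1 percentage points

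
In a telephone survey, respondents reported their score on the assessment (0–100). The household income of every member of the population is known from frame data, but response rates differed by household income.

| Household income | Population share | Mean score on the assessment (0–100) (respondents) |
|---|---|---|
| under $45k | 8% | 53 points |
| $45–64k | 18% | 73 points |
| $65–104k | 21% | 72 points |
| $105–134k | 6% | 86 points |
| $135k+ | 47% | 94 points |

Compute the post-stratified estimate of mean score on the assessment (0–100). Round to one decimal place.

Weight each group's respondent value by its population share:
  under $45k: 0.08 × 53 = 4.24
  $45–64k: 0.18 × 73 = 13.14
  $65–104k: 0.21 × 72 = 15.12
  $105–134k: 0.06 × 86 = 5.16
  $135k+: 0.47 × 94 = 44.18
Post-stratified estimate = 81.84 → 81.8.

81.8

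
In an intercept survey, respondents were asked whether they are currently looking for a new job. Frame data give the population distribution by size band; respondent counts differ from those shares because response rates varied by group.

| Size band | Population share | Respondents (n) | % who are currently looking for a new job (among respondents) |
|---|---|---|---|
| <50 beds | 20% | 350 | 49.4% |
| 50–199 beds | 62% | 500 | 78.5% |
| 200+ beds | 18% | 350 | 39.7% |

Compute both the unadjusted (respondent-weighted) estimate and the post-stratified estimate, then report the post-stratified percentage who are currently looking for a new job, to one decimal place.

65.7%

Naive respondent-only estimate (weights = respondent counts):
  (350/1200)×49.4 + (500/1200)×78.5 + (350/1200)×39.7 = 58.6958%
Reweighting by population size band shares:
  0.2×49.4 + 0.62×78.5 + 0.18×39.7 = 65.696%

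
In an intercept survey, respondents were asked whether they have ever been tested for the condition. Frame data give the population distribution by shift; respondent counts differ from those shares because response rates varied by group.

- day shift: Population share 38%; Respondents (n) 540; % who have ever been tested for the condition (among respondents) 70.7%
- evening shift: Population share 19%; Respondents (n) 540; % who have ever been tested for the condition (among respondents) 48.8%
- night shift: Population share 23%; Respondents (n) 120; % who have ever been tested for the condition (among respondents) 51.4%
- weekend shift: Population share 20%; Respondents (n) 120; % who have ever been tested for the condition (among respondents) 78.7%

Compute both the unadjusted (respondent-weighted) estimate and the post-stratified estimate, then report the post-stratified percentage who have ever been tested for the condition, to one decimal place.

63.7%

Without adjustment, the pooled respondent share is:
  (540/1320)×70.7 + (540/1320)×48.8 + (120/1320)×51.4 + (120/1320)×78.7 = 60.7136%
Post-stratified estimate weights by population shares:
  0.38×70.7 + 0.19×48.8 + 0.23×51.4 + 0.2×78.7 = 63.7%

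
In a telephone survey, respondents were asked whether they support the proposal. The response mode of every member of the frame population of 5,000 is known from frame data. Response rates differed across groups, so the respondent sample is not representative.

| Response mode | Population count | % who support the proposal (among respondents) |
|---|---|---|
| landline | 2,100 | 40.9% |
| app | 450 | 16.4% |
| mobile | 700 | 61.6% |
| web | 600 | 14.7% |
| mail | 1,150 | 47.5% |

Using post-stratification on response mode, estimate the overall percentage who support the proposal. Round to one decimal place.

40.0%

Weight each group's respondent value by its population share:
  landline: (2,100/5,000) × 40.9 = 17.178
  app: (450/5,000) × 16.4 = 1.476
  mobile: (700/5,000) × 61.6 = 8.624
  web: (600/5,000) × 14.7 = 1.764
  mail: (1,150/5,000) × 47.5 = 10.925
Post-stratified estimate = 39.967 → 40.0%.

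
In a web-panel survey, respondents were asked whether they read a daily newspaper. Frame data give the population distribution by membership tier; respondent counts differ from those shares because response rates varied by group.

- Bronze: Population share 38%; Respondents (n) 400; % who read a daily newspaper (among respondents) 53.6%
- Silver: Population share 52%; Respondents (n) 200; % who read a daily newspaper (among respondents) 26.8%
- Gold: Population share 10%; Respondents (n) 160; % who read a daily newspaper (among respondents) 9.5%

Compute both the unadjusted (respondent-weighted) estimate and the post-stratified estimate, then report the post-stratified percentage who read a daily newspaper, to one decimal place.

Unadjusted (pooled respondent) estimate weights by respondent counts:
  (400/760)×53.6 + (200/760)×26.8 + (160/760)×9.5 = 37.2632%
Reweighting by population membership tier shares:
  0.38×53.6 + 0.52×26.8 + 0.1×9.5 = 35.254%

35.3%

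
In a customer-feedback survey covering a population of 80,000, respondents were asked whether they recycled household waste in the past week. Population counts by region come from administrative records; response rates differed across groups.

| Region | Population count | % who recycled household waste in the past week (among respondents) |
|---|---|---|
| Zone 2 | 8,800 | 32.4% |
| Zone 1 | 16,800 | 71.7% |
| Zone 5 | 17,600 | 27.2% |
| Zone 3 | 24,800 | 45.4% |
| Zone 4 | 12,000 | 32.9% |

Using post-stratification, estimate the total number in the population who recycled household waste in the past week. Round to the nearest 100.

Apply each group's respondent rate to its population count:
  Zone 2: 8,800 × 32.4% = 2851.2
  Zone 1: 16,800 × 71.7% = 12045.6
  Zone 5: 17,600 × 27.2% = 4787.2
  Zone 3: 24,800 × 45.4% = 11259.2
  Zone 4: 12,000 × 32.9% = 3948
Estimated total = 34891.2 → 34,900.

34,900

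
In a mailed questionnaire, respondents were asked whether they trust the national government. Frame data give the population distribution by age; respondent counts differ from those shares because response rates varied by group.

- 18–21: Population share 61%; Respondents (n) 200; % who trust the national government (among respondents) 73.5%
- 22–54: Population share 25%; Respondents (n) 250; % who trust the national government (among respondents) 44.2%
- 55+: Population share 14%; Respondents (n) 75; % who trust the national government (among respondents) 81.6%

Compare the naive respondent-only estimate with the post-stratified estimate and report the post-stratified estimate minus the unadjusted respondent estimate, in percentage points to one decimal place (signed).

Unadjusted (pooled respondent) estimate weights by respondent counts:
  (200/525)×73.5 + (250/525)×44.2 + (75/525)×81.6 = 60.7048%
Post-stratified estimate weights by population shares:
  0.61×73.5 + 0.25×44.2 + 0.14×81.6 = 67.309%
Difference = 67.309 − 60.7048 = 6.6042 pp.

+6.6 percentage points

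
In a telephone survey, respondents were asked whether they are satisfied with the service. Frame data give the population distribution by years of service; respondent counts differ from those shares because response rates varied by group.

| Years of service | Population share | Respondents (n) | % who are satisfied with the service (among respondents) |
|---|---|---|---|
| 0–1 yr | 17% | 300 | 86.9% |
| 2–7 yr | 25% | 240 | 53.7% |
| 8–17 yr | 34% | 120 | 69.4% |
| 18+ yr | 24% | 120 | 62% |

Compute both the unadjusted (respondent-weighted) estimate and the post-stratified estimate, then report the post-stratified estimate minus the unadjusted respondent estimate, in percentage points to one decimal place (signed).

Naive respondent-only estimate (weights = respondent counts):
  (300/780)×86.9 + (240/780)×53.7 + (120/780)×69.4 + (120/780)×62 = 70.1615%
Reweighting by population years of service shares:
  0.17×86.9 + 0.25×53.7 + 0.34×69.4 + 0.24×62 = 66.674%
Difference = 66.674 − 70.1615 = -3.4875 pp.

-3.5 percentage points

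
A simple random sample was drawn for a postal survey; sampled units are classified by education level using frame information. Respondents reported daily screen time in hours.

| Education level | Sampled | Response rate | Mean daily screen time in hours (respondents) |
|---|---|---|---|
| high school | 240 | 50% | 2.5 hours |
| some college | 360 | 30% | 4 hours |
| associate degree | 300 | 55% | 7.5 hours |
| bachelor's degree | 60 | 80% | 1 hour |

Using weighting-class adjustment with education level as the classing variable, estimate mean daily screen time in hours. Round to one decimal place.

4.5

Weighting each respondent by the inverse class response rate inflates each class back to its sampled size, so the class weight is n_sampled:
  high school: 240 × 2.5 = 600
  some college: 360 × 4 = 1440
  associate degree: 300 × 7.5 = 2250
  bachelor's degree: 60 × 1 = 60
Adjusted estimate = 4350 / 960 = 4.53125 → 4.5.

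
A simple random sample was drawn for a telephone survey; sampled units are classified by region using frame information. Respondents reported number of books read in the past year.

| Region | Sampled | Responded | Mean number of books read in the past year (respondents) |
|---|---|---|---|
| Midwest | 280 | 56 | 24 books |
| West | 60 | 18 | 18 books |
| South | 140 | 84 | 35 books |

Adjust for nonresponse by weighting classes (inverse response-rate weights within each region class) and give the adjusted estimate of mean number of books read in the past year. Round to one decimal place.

Response rates by class: Midwest 56/280 = 20%, West 18/60 = 30%, South 84/140 = 60%.
Each respondent's weight = sampled/responded in their class; summing within a class gives n_sampled, so:
  Midwest: 280 × 24 = 6720
  West: 60 × 18 = 1080
  South: 140 × 35 = 4900
Adjusted estimate = 12,700 / 480 = 26.4583 → 26.5.

26.5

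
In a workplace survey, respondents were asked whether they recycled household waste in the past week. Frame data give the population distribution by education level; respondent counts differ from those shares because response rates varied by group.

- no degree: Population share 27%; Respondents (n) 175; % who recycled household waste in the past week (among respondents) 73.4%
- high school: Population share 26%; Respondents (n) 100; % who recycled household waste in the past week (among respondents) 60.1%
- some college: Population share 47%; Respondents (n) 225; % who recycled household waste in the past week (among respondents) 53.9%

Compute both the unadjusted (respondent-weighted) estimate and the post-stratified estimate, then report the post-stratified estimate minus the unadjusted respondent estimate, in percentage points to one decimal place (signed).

-1.2 percentage points

Without adjustment, the pooled respondent share is:
  (175/500)×73.4 + (100/500)×60.1 + (225/500)×53.9 = 61.965%
Reweighting by population education level shares:
  0.27×73.4 + 0.26×60.1 + 0.47×53.9 = 60.777%
Difference = 60.777 − 61.965 = -1.188 pp.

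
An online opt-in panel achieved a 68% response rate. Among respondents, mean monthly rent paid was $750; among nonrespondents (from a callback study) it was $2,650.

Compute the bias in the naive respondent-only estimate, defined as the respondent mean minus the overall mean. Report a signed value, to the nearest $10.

-$610

Nonresponse fraction = 1 − 0.68 = 0.32.
Bias = (nonresponse fraction) × (respondent mean − nonrespondent mean)
     = 0.32 × (750 − 2650) = 0.32 × -1900 = -608.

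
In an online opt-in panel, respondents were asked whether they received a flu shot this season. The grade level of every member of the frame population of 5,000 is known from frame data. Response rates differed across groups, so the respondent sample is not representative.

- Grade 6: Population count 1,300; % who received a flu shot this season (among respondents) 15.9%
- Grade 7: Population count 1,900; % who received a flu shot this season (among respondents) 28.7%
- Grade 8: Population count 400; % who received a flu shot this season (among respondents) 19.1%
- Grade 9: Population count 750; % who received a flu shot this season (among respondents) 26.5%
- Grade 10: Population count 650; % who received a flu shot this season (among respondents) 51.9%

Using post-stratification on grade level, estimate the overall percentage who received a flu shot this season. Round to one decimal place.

27.3%

Reweight to the known grade level distribution:
  Grade 6: (1,300/5,000) × 15.9 = 4.134
  Grade 7: (1,900/5,000) × 28.7 = 10.906
  Grade 8: (400/5,000) × 19.1 = 1.528
  Grade 9: (750/5,000) × 26.5 = 3.975
  Grade 10: (650/5,000) × 51.9 = 6.747
Post-stratified estimate = 27.29 → 27.3%.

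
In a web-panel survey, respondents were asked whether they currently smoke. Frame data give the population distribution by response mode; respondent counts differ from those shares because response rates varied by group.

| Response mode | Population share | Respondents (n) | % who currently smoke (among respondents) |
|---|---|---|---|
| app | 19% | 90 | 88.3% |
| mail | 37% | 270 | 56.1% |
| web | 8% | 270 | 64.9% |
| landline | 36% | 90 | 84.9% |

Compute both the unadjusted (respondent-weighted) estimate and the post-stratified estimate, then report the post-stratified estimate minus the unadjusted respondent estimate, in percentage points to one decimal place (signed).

Without adjustment, the pooled respondent share is:
  (90/720)×88.3 + (270/720)×56.1 + (270/720)×64.9 + (90/720)×84.9 = 67.025%
Reweighting by population response mode shares:
  0.19×88.3 + 0.37×56.1 + 0.08×64.9 + 0.36×84.9 = 73.29%
Difference = 73.29 − 67.025 = 6.265 pp.

+6.3 percentage points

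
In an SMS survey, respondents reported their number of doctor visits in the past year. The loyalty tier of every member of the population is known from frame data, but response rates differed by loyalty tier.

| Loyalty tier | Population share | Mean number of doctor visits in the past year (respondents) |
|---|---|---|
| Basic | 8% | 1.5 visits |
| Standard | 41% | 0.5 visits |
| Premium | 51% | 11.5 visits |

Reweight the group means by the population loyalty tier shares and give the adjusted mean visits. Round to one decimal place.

Each cell contributes population-share × respondent value:
  Basic: 0.08 × 1.5 = 0.12
  Standard: 0.41 × 0.5 = 0.205
  Premium: 0.51 × 11.5 = 5.865
Post-stratified estimate = 6.19 → 6.2.

6.2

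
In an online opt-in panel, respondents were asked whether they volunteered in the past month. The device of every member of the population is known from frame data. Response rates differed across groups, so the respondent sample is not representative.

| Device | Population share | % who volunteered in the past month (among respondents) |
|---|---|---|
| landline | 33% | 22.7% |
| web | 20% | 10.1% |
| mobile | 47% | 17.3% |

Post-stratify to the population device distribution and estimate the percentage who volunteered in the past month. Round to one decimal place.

17.6%

Reweight to the known device distribution:
  landline: 0.33 × 22.7 = 7.491
  web: 0.2 × 10.1 = 2.02
  mobile: 0.47 × 17.3 = 8.131
Post-stratified estimate = 17.642 → 17.6%.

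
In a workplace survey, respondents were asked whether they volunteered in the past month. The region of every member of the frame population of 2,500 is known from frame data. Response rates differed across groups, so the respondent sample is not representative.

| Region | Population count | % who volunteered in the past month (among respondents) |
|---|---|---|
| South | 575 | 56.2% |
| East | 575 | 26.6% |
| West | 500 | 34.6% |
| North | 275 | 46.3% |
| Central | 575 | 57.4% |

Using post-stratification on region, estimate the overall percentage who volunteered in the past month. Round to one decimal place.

44.3%

Reweight to the known region distribution:
  South: (575/2,500) × 56.2 = 12.926
  East: (575/2,500) × 26.6 = 6.118
  West: (500/2,500) × 34.6 = 6.92
  North: (275/2,500) × 46.3 = 5.093
  Central: (575/2,500) × 57.4 = 13.202
Post-stratified estimate = 44.259 → 44.3%.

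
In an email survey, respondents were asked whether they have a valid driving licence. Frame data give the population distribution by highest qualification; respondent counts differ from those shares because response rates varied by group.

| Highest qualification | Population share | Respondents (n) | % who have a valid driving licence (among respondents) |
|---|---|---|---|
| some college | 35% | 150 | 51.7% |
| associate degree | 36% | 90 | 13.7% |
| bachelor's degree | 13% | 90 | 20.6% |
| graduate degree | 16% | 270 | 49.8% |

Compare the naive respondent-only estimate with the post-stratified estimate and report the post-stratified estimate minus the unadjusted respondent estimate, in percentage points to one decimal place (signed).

-6.8 percentage points

Naive respondent-only estimate (weights = respondent counts):
  (150/600)×51.7 + (90/600)×13.7 + (90/600)×20.6 + (270/600)×49.8 = 40.48%
Post-stratified estimate weights by population shares:
  0.35×51.7 + 0.36×13.7 + 0.13×20.6 + 0.16×49.8 = 33.673%
Difference = 33.673 − 40.48 = -6.807 pp.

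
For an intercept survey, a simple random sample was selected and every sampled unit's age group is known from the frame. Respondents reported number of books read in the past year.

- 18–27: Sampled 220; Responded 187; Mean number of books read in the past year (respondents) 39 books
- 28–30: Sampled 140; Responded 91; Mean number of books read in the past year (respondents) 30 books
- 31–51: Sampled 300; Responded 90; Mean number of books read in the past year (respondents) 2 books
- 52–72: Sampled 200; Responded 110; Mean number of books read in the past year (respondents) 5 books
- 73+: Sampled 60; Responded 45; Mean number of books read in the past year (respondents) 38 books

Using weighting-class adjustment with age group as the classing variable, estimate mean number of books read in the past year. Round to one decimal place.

Class response rates: 18–27 187/220 = 85%, 28–30 91/140 = 65%, 31–51 90/300 = 30%, 52–72 110/200 = 55%, 73+ 45/60 = 75%.
Weighting each respondent by the inverse class response rate inflates each class back to its sampled size, so the class weight is n_sampled:
  18–27: 220 × 39 = 8580
  28–30: 140 × 30 = 4200
  31–51: 300 × 2 = 600
  52–72: 200 × 5 = 1000
  73+: 60 × 38 = 2280
Adjusted estimate = 16,660 / 920 = 18.1087 → 18.1.

18.1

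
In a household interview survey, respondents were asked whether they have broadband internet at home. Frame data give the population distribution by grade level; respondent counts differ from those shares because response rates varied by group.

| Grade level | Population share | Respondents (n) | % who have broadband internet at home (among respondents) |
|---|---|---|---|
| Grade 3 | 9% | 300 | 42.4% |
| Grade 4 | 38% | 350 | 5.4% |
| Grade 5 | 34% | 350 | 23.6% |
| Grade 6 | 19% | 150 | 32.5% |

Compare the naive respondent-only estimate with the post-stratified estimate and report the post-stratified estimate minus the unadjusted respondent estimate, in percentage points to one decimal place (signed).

-4.1 percentage points

Without adjustment, the pooled respondent share is:
  (300/1150)×42.4 + (350/1150)×5.4 + (350/1150)×23.6 + (150/1150)×32.5 = 24.1261%
Reweighting by population grade level shares:
  0.09×42.4 + 0.38×5.4 + 0.34×23.6 + 0.19×32.5 = 20.067%
Difference = 20.067 − 24.1261 = -4.0591 pp.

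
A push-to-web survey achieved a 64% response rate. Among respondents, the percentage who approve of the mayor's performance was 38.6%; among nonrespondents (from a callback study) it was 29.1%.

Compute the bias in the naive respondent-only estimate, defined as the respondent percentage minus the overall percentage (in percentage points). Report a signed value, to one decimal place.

Nonresponse fraction = 1 − 0.64 = 0.36.
Bias = (nonresponse fraction) × (respondent percentage − nonrespondent percentage)
     = 0.36 × (38.6 − 29.1) = 0.36 × 9.5 = 3.42.

+3.4 percentage points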